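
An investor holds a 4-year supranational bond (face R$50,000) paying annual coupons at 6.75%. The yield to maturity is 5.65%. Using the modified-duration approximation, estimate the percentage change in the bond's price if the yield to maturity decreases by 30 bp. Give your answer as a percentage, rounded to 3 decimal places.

+1.035%

Periodic yield y = 0.0565. Modified duration first:
  t   CF        PV=CF/(1+0.0565)^t    t·PV
  1     3,375.00     3,194.5102     3,194.5102
  2     3,375.00     3,023.6727     6,047.3453
  3     3,375.00     2,861.9713     8,585.9139
  4    53,375.00    42,841.0279   171,364.1116
  Σ                 51,921.1820   189,191.8810
P = 51,921.1820; D_Mac = 3.64383 yrs; D_mod = 3.64383/(1+0.0565) = 3.44896 yrs.
ΔP/P ≈ -D_mod · Δy = -3.44896 × (-0.003) = +0.010347 = +1.0347%.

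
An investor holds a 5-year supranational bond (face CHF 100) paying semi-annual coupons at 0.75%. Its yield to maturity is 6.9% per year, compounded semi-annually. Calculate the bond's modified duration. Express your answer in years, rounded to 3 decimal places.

Periodic yield y = 0.0345. First find Macaulay duration:
  t   CF        PV=CF/(1+0.0345)^t    t·PV
  1        0.375         0.3625         0.3625
  2        0.375         0.3504         0.7008
  3        0.375         0.3387         1.0162
  4        0.375         0.3274         1.3097
  5        0.375         0.3165         1.5825
  6        0.375         0.3059         1.8357
  7        0.375         0.2957         2.0702
  8        0.375         0.2859         2.2871
  9        0.375         0.2763         2.4871
  10     100.375        71.5024       715.0240
  Σ                     74.3619       728.6758
P = 74.3619; Macaulay duration = 728.6758 / 74.3619 = 9.79905 half-year periods = 4.89953 years.
Modified duration = D_Mac / (1 + y) = 4.89953 / 1.0345 = 4.73613 years.

4.736 years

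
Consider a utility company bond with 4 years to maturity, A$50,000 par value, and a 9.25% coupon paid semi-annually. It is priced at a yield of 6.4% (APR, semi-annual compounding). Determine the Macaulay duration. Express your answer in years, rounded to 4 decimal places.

3.4633 years

Periodic yield y = 0.032. Discount each cash flow and weight by its period:
  t   CF        PV=CF/(1+0.032)^t    t·PV
  1     2,312.50     2,240.7946     2,240.7946
  2     2,312.50     2,171.3126     4,342.6251
  3     2,312.50     2,103.9850     6,311.9551
  4     2,312.50     2,038.7452     8,154.9808
  5     2,312.50     1,975.5283     9,877.6415
  6     2,312.50     1,914.2716    11,485.6296
  7     2,312.50     1,854.9143    12,984.4004
  8    52,312.50    40,660.0489   325,280.3915
  Σ                 54,959.6006   380,678.4187
Price P = Σ PV = 54,959.6006.
Macaulay duration = Σ(t·PV) / P = 380,678.4187 / 54,959.6006 = 6.92651 half-year periods.
In years: 6.92651 / 2 = 3.46326 years.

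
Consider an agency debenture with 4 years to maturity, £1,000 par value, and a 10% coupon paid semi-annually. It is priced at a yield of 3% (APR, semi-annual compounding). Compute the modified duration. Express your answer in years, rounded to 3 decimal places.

3.418 years

Periodic yield y = 0.015. First find Macaulay duration:
  t   CF        PV=CF/(1+0.015)^t    t·PV
  1        50.00        49.2611        49.2611
  2        50.00        48.5331        97.0662
  3        50.00        47.8158       143.4475
  4        50.00        47.1092       188.4368
  5        50.00        46.4130       232.0651
  6        50.00        45.7271       274.3627
  7        50.00        45.0513       315.3594
  8     1,050.00       932.0967     7,456.7734
  Σ                  1,262.0074     8,756.7722
P = 1,262.0074; Macaulay duration = 8,756.7722 / 1,262.0074 = 6.93876 half-year periods = 3.46938 years.
Modified duration = D_Mac / (1 + y) = 3.46938 / 1.015 = 3.41811 years.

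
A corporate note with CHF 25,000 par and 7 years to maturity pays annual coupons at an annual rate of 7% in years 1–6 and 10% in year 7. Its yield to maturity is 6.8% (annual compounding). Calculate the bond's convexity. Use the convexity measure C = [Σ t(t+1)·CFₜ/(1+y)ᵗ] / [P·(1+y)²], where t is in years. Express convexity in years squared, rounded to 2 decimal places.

With y = 0.068:
  t   CF        PV=CF/(1+0.068)^t    t·PV        t(t+1)·PV
  1     1,750.00     1,638.5768     1,638.5768       3,277.1536
  2     1,750.00     1,534.2479     3,068.4958       9,205.4875
  3     1,750.00     1,436.5617     4,309.6852      17,238.7407
  4     1,750.00     1,345.0952     5,380.3810      26,901.9049
  5     1,750.00     1,259.4525     6,297.2624      37,783.5743
  6     1,750.00     1,179.2626     7,075.5757      49,529.0300
  7    27,500.00    17,351.3762   121,459.6331     971,677.0650
  Σ                 25,744.5729   149,229.6100   1,115,612.9561
P = 25,744.5729.
Convexity = Σ t(t+1)·PV / [P·(1+y)²] = 1,115,612.9561 / (25,744.5729 × 1.140624) = 37.99140.

37.99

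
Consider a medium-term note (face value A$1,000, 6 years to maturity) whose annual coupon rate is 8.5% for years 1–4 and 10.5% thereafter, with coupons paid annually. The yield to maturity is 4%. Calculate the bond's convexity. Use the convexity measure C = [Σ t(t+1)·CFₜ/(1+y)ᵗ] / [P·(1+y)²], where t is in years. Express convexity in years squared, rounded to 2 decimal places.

30.81

With y = 0.04:
  t   CF        PV=CF/(1+0.04)^t    t·PV        t(t+1)·PV
  1        85.00        81.7308        81.7308         163.4615
  2        85.00        78.5873       157.1746         471.5237
  3        85.00        75.5647       226.6941         906.7763
  4        85.00        72.6584       290.6334       1,453.1671
  5       105.00        86.3023       431.5117       2,589.0704
  6     1,105.00       873.2976     5,239.7853      36,678.4971
  Σ                  1,268.1410     6,427.5299      42,262.4961
P = 1,268.1410.
Convexity = Σ t(t+1)·PV / [P·(1+y)²] = 42,262.4961 / (1,268.1410 × 1.081600) = 30.81207.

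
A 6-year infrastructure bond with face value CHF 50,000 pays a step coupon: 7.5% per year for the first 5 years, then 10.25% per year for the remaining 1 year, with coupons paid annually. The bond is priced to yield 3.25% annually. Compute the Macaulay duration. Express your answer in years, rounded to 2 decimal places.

Periodic yield y = 0.0325. Discount each cash flow and weight by its year:
  t   CF        PV=CF/(1+0.0325)^t    t·PV
  1     3,750.00     3,631.9613     3,631.9613
  2     3,750.00     3,517.6380     7,035.2760
  3     3,750.00     3,406.9133    10,220.7400
  4     3,750.00     3,299.6739    13,198.6957
  5     3,750.00     3,195.8101    15,979.0505
  6    55,125.00    45,499.6693   272,998.0160
  Σ                 62,551.6660   323,063.7396
Price P = Σ PV = 62,551.6660.
Macaulay duration = Σ(t·PV) / P = 323,063.7396 / 62,551.6660 = 5.16475 years.

5.16 years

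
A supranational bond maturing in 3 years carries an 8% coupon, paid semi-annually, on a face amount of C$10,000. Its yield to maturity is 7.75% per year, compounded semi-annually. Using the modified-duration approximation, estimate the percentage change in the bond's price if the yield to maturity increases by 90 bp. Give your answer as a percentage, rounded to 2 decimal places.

Periodic yield y = 0.03875. Modified duration first:
  t   CF        PV=CF/(1+0.03875)^t    t·PV
  1       400.00       385.0782       385.0782
  2       400.00       370.7131       741.4262
  3       400.00       356.8838     1,070.6515
  4       400.00       343.5705     1,374.2819
  5       400.00       330.7538     1,653.7689
  6    10,400.00     8,278.7948    49,672.7688
  Σ                 10,065.7942    54,897.9755
P = 10,065.7942; D_Mac = 5.45391 half-year periods = 2.72696 yrs; D_mod = 2.72696/(1+0.03875) = 2.62523 yrs.
ΔP/P ≈ -D_mod · Δy = -2.62523 × (+0.009) = -0.023627 = -2.3627%.

-2.36%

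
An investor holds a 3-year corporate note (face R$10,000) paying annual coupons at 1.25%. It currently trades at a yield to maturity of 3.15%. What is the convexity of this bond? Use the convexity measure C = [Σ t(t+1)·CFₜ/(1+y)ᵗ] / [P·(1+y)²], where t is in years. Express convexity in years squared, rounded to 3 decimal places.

With y = 0.0315:
  t   CF        PV=CF/(1+0.0315)^t    t·PV        t(t+1)·PV
  1       125.00       121.1827       121.1827         242.3655
  2       125.00       117.4821       234.9641         704.8924
  3    10,125.00     9,225.4452    27,676.3357     110,705.3428
  Σ                  9,464.1100    28,032.4826     111,652.6006
P = 9,464.1100.
Convexity = Σ t(t+1)·PV / [P·(1+y)²] = 111,652.6006 / (9,464.1100 × 1.063992) = 11.08793.

11.088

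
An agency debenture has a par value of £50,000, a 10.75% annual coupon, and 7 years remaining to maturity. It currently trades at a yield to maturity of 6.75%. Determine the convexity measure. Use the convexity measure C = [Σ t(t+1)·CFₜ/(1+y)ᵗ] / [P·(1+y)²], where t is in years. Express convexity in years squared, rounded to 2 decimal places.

34.69

With y = 0.0675:
  t   CF        PV=CF/(1+0.0675)^t    t·PV        t(t+1)·PV
  1     5,375.00     5,035.1288     5,035.1288      10,070.2576
  2     5,375.00     4,716.7483     9,433.4966      28,300.4898
  3     5,375.00     4,418.4996    13,255.4987      53,021.9949
  4     5,375.00     4,139.1097    16,556.4387      82,782.1934
  5     5,375.00     3,877.3861    19,386.9305     116,321.5833
  6     5,375.00     3,632.2118    21,793.2709     152,552.8961
  7    55,375.00    35,054.0784   245,378.5486   1,963,028.3891
  Σ                 60,873.1626   330,839.3129   2,406,077.8042
P = 60,873.1626.
Convexity = Σ t(t+1)·PV / [P·(1+y)²] = 2,406,077.8042 / (60,873.1626 × 1.139556) = 34.68551.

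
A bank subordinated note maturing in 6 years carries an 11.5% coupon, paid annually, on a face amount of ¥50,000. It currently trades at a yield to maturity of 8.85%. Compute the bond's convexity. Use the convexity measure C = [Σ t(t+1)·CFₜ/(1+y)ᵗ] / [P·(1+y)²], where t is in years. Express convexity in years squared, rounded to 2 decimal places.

25.57

With y = 0.0885:
  t   CF        PV=CF/(1+0.0885)^t    t·PV        t(t+1)·PV
  1     5,750.00     5,282.4989     5,282.4989      10,564.9977
  2     5,750.00     4,853.0077     9,706.0153      29,118.0460
  3     5,750.00     4,458.4361    13,375.3082      53,501.2330
  4     5,750.00     4,095.9450    16,383.7798      81,918.8990
  5     5,750.00     3,762.9260    18,814.6300     112,887.7800
  6    55,750.00    33,517.7048   201,106.2287   1,407,743.6009
  Σ                 55,970.5183   264,668.4609   1,695,734.5566
P = 55,970.5183.
Convexity = Σ t(t+1)·PV / [P·(1+y)²] = 1,695,734.5566 / (55,970.5183 × 1.184832) = 25.57064.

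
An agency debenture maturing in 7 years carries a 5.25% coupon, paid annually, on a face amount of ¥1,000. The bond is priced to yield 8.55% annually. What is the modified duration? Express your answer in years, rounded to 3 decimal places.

Periodic yield y = 0.0855. First find Macaulay duration:
  t   CF        PV=CF/(1+0.0855)^t    t·PV
  1        52.50        48.3648        48.3648
  2        52.50        44.5553        89.1107
  3        52.50        41.0459       123.1377
  4        52.50        37.8129       151.2516
  5        52.50        34.8345       174.1727
  6        52.50        32.0908       192.5447
  7     1,052.50       592.6705     4,148.6935
  Σ                    831.3748     4,927.2757
P = 831.3748; Macaulay duration = 4,927.2757 / 831.3748 = 5.92666 years.
Modified duration = D_Mac / (1 + y) = 5.92666 / 1.0855 = 5.45984 years.

5.460 years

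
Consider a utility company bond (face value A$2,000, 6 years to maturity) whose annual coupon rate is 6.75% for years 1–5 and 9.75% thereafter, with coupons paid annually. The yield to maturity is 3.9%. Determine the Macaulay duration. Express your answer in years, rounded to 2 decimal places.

Periodic yield y = 0.039. Discount each cash flow and weight by its year:
  t   CF        PV=CF/(1+0.039)^t    t·PV
  1       135.00       129.9326       129.9326
  2       135.00       125.0555       250.1109
  3       135.00       120.3614       361.0841
  4       135.00       115.8435       463.3739
  5       135.00       111.4952       557.4758
  6     2,195.00     1,744.7823    10,468.6936
  Σ                  2,347.4704    12,230.6710
Price P = Σ PV = 2,347.4704.
Macaulay duration = Σ(t·PV) / P = 12,230.6710 / 2,347.4704 = 5.21015 years.

5.21 years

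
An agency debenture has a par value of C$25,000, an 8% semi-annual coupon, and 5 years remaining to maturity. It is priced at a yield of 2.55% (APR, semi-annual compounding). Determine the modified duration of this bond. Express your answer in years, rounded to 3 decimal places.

4.260 years

Periodic yield y = 0.01275. First find Macaulay duration:
  t   CF        PV=CF/(1+0.01275)^t    t·PV
  1     1,000.00       987.4105       987.4105
  2     1,000.00       974.9795     1,949.9591
  3     1,000.00       962.7050     2,888.1151
  4     1,000.00       950.5851     3,802.3403
  5     1,000.00       938.6177     4,693.0885
  6     1,000.00       926.8010     5,560.8059
  7     1,000.00       915.1330     6,405.9313
  8     1,000.00       903.6120     7,228.8959
  9     1,000.00       892.2360     8,030.1238
  10   26,000.00    22,906.0830   229,060.8297
  Σ                 31,358.1628   270,607.5002
P = 31,358.1628; Macaulay duration = 270,607.5002 / 31,358.1628 = 8.62957 half-year periods = 4.31479 years.
Modified duration = D_Mac / (1 + y) = 4.31479 / 1.01275 = 4.26046 years.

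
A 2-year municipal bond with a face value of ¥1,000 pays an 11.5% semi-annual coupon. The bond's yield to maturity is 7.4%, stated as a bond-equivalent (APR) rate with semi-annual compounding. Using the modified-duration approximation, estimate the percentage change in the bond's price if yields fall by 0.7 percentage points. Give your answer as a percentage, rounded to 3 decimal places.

+1.248%

Periodic yield y = 0.037. Modified duration first:
  t   CF        PV=CF/(1+0.037)^t    t·PV
  1        57.50        55.4484        55.4484
  2        57.50        53.4700       106.9400
  3        57.50        51.5622       154.6866
  4     1,057.50       914.4613     3,657.8454
  Σ                  1,074.9420     3,974.9205
P = 1,074.9420; D_Mac = 3.69780 half-year periods = 1.84890 yrs; D_mod = 1.84890/(1+0.037) = 1.78293 yrs.
ΔP/P ≈ -D_mod · Δy = -1.78293 × (-0.007) = +0.012481 = +1.2481%.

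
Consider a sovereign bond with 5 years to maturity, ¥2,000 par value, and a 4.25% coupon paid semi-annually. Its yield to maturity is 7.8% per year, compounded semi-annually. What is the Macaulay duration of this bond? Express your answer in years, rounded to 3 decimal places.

4.512 years

Periodic yield y = 0.039. Discount each cash flow and weight by its period:
  t   CF        PV=CF/(1+0.039)^t    t·PV
  1        42.50        40.9047        40.9047
  2        42.50        39.3693        78.7386
  3        42.50        37.8915       113.6746
  4        42.50        36.4692       145.8770
  5        42.50        35.1003       175.5016
  6        42.50        33.7828       202.6968
  7        42.50        32.5147       227.6031
  8        42.50        31.2943       250.3540
  9        42.50        30.1196       271.0763
  10    2,042.50     1,393.1779    13,931.7794
  Σ                  1,710.6244    15,438.2062
Price P = Σ PV = 1,710.6244.
Macaulay duration = Σ(t·PV) / P = 15,438.2062 / 1,710.6244 = 9.02490 half-year periods.
In years: 9.02490 / 2 = 4.51245 years.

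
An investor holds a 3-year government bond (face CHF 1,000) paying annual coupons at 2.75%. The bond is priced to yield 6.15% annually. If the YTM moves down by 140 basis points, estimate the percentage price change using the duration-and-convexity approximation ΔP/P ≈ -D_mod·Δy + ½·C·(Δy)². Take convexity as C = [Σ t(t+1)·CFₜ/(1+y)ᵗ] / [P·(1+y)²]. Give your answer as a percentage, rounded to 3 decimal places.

With y = 0.0615:
  t   CF        PV=CF/(1+0.0615)^t    t·PV        t(t+1)·PV
  1        27.50        25.9067        25.9067          51.8135
  2        27.50        24.4058        48.8116         146.4347
  3     1,027.50       859.0567     2,577.1701      10,308.6805
  Σ                    909.3692     2,651.8884      10,506.9287
P = 909.3692; D_Mac = 2.91618 yrs; D_mod = 2.74723 yrs; C = 10.25405.
Duration effect: -2.74723 × (-0.014) = +0.038461
Convexity effect: 0.5 × 10.25405 × (-0.014)² = +0.0010049
ΔP/P ≈ +0.038461 + 0.0010049 = +0.039466 = +3.9466%.

+3.947%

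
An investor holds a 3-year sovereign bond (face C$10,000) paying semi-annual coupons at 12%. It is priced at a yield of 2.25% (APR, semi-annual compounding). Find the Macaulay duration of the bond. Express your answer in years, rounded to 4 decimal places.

2.6578 years

Periodic yield y = 0.01125. Discount each cash flow and weight by its period:
  t   CF        PV=CF/(1+0.01125)^t    t·PV
  1       600.00       593.3251       593.3251
  2       600.00       586.7244     1,173.4489
  3       600.00       580.1972     1,740.5917
  4       600.00       573.7426     2,294.9705
  5       600.00       567.3598     2,836.7991
  6    10,600.00     9,911.8486    59,471.0913
  Σ                 12,813.1978    68,110.2265
Price P = Σ PV = 12,813.1978.
Macaulay duration = Σ(t·PV) / P = 68,110.2265 / 12,813.1978 = 5.31563 half-year periods.
In years: 5.31563 / 2 = 2.65782 years.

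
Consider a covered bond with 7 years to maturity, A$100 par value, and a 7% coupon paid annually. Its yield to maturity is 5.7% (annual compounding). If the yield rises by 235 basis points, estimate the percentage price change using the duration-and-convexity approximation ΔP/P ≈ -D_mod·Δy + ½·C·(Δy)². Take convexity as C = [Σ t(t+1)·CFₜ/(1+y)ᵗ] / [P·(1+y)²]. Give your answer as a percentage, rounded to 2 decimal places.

-11.85%

With y = 0.057:
  t   CF        PV=CF/(1+0.057)^t    t·PV        t(t+1)·PV
  1         7.00         6.6225         6.6225          13.2450
  2         7.00         6.2654        12.5308          37.5923
  3         7.00         5.9275        17.7826          71.1302
  4         7.00         5.6079        22.4315         112.1574
  5         7.00         5.3055        26.5273         159.1638
  6         7.00         5.0194        30.1161         210.8130
  7       107.00        72.5870       508.1090       4,064.8722
  Σ                    107.3351       624.1198       4,668.9741
P = 107.3351; D_Mac = 5.81468 yrs; D_mod = 5.50112 yrs; C = 38.93406.
Duration effect: -5.50112 × (+0.0235) = -0.129276
Convexity effect: 0.5 × 38.93406 × (0.0235)² = +0.0107507
ΔP/P ≈ -0.129276 + 0.0107507 = -0.118526 = -11.8526%.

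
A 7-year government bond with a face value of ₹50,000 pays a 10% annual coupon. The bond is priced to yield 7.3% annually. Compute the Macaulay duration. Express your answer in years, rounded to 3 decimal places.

5.471 years

Periodic yield y = 0.073. Discount each cash flow and weight by its year:
  t   CF        PV=CF/(1+0.073)^t    t·PV
  1     5,000.00     4,659.8322     4,659.8322
  2     5,000.00     4,342.8073     8,685.6146
  3     5,000.00     4,047.3507    12,142.0521
  4     5,000.00     3,771.9951    15,087.9803
  5     5,000.00     3,515.3729    17,576.8643
  6     5,000.00     3,276.2096    19,657.2573
  7    55,000.00    33,586.4912   235,105.4387
  Σ                 57,200.0590   312,915.0395
Price P = Σ PV = 57,200.0590.
Macaulay duration = Σ(t·PV) / P = 312,915.0395 / 57,200.0590 = 5.47054 years.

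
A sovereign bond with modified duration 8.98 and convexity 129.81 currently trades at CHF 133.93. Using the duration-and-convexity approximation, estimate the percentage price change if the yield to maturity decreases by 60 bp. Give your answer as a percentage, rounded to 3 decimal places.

+5.622%

Duration effect: -D_mod·Δy = -8.98 × (-0.006) = +0.053880
Convexity effect: ½·C·(Δy)² = 0.5 × 129.81 × (-0.006)² = +0.00233658
ΔP/P ≈ +0.053880 + 0.00233658 = +0.05621658
= +5.621658%.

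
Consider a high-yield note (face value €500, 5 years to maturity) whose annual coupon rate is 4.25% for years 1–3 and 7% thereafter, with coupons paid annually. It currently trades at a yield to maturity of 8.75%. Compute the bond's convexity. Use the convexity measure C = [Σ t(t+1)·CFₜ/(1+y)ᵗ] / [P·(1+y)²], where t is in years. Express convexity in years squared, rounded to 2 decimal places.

With y = 0.0875:
  t   CF        PV=CF/(1+0.0875)^t    t·PV        t(t+1)·PV
  1        21.25        19.5402        19.5402          39.0805
  2        21.25        17.9680        35.9361         107.8082
  3        21.25        16.5223        49.5670         198.2679
  4        35.00        25.0237       100.0947         500.4734
  5       535.00       351.7284     1,758.6421      10,551.8524
  Σ                    430.7827     1,963.7800      11,397.4823
P = 430.7827.
Convexity = Σ t(t+1)·PV / [P·(1+y)²] = 11,397.4823 / (430.7827 × 1.182656) = 22.37135.

22.37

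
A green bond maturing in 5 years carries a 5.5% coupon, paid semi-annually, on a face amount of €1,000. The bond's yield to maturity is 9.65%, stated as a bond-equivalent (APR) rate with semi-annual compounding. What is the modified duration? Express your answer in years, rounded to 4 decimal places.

Periodic yield y = 0.04825. First find Macaulay duration:
  t   CF        PV=CF/(1+0.04825)^t    t·PV
  1        27.50        26.2342        26.2342
  2        27.50        25.0267        50.0533
  3        27.50        23.8747        71.6241
  4        27.50        22.7758        91.1031
  5        27.50        21.7274       108.6371
  6        27.50        20.7273       124.3640
  7        27.50        19.7733       138.4129
  8        27.50        18.8631       150.9050
  9        27.50        17.9949       161.9539
  10    1,027.50       641.4062     6,414.0615
  Σ                    838.4035     7,337.3493
P = 838.4035; Macaulay duration = 7,337.3493 / 838.4035 = 8.75157 half-year periods = 4.37579 years.
Modified duration = D_Mac / (1 + y) = 4.37579 / 1.04825 = 4.17437 years.

4.1744 years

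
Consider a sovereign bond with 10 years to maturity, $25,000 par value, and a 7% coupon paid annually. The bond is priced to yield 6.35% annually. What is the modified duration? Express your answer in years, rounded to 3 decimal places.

7.125 years

Periodic yield y = 0.0635. First find Macaulay duration:
  t   CF        PV=CF/(1+0.0635)^t    t·PV
  1     1,750.00     1,645.5101     1,645.5101
  2     1,750.00     1,547.2592     3,094.5183
  3     1,750.00     1,454.8746     4,364.6238
  4     1,750.00     1,368.0062     5,472.0249
  5     1,750.00     1,286.3246     6,431.6230
  6     1,750.00     1,209.5201     7,257.1205
  7     1,750.00     1,137.3014     7,961.1101
  8     1,750.00     1,069.3949     8,555.1589
  9     1,750.00     1,005.5429     9,049.8860
  10   26,750.00    14,452.6952   144,526.9521
  Σ                 26,176.4292   198,358.5278
P = 26,176.4292; Macaulay duration = 198,358.5278 / 26,176.4292 = 7.57775 years.
Modified duration = D_Mac / (1 + y) = 7.57775 / 1.0635 = 7.12530 years.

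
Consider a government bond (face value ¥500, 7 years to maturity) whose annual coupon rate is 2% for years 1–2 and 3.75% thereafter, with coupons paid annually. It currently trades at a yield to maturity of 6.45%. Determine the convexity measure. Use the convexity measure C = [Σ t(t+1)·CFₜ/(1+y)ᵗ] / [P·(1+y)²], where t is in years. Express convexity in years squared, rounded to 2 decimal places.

43.62

With y = 0.0645:
  t   CF        PV=CF/(1+0.0645)^t    t·PV        t(t+1)·PV
  1        10.00         9.3941         9.3941          18.7882
  2        10.00         8.8249        17.6498          52.9493
  3        18.75        15.5441        46.6322         186.5286
  4        18.75        14.6022        58.4088         292.0442
  5        18.75        13.7174        68.5872         411.5231
  6        18.75        12.8863        77.3176         541.2234
  7       518.75       334.9180     2,344.4258      18,755.4063
  Σ                    409.8869     2,622.4154      20,258.4630
P = 409.8869.
Convexity = Σ t(t+1)·PV / [P·(1+y)²] = 20,258.4630 / (409.8869 × 1.133160) = 43.61653.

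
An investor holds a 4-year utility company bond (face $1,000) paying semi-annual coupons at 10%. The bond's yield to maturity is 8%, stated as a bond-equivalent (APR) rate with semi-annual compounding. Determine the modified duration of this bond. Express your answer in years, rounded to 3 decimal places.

Periodic yield y = 0.04. First find Macaulay duration:
  t   CF        PV=CF/(1+0.04)^t    t·PV
  1        50.00        48.0769        48.0769
  2        50.00        46.2278        92.4556
  3        50.00        44.4498       133.3495
  4        50.00        42.7402       170.9608
  5        50.00        41.0964       205.4818
  6        50.00        39.5157       237.0944
  7        50.00        37.9959       265.9712
  8     1,050.00       767.2247     6,137.7977
  Σ                  1,067.3274     7,291.1879
P = 1,067.3274; Macaulay duration = 7,291.1879 / 1,067.3274 = 6.83126 half-year periods = 3.41563 years.
Modified duration = D_Mac / (1 + y) = 3.41563 / 1.04 = 3.28426 years.

3.284 years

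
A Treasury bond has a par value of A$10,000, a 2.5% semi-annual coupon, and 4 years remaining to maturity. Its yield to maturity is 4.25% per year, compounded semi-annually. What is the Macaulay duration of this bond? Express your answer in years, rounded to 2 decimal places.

3.82 years

Periodic yield y = 0.02125. Discount each cash flow and weight by its period:
  t   CF        PV=CF/(1+0.02125)^t    t·PV
  1       125.00       122.3990       122.3990
  2       125.00       119.8522       239.7043
  3       125.00       117.3583       352.0749
  4       125.00       114.9163       459.6653
  5       125.00       112.5252       562.6258
  6       125.00       110.1838       661.1026
  7       125.00       107.8911       755.2375
  8    10,125.00     8,557.3338    68,458.6708
  Σ                  9,362.4597    71,611.4803
Price P = Σ PV = 9,362.4597.
Macaulay duration = Σ(t·PV) / P = 71,611.4803 / 9,362.4597 = 7.64879 half-year periods.
In years: 7.64879 / 2 = 3.82439 years.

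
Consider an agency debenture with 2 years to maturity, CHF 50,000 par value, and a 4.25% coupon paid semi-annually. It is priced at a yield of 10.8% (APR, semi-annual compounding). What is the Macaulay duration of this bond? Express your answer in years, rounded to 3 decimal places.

1.934 years

Periodic yield y = 0.054. Discount each cash flow and weight by its period:
  t   CF        PV=CF/(1+0.054)^t    t·PV
  1     1,062.50     1,008.0645     1,008.0645
  2     1,062.50       956.4179     1,912.8359
  3     1,062.50       907.4174     2,722.2522
  4    51,062.50    41,375.1547   165,500.6187
  Σ                 44,247.0545   171,143.7713
Price P = Σ PV = 44,247.0545.
Macaulay duration = Σ(t·PV) / P = 171,143.7713 / 44,247.0545 = 3.86791 half-year periods.
In years: 3.86791 / 2 = 1.93396 years.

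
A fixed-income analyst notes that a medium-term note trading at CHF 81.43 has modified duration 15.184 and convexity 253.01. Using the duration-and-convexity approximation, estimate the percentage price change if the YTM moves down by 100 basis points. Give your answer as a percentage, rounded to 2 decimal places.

Duration effect: -D_mod·Δy = -15.184 × (-0.01) = +0.151840
Convexity effect: ½·C·(Δy)² = 0.5 × 253.01 × (-0.01)² = +0.0126505
ΔP/P ≈ +0.151840 + 0.0126505 = +0.1644905
= +16.44905%.

+16.45%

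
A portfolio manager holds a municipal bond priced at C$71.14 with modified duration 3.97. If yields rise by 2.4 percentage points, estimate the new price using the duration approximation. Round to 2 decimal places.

C$64.36

Duration approximation: ΔP/P ≈ -D_mod · Δy = -3.97 × (+0.024) = -0.095280.
New price ≈ 71.14 × (1 - 0.095280) = 64.3617808.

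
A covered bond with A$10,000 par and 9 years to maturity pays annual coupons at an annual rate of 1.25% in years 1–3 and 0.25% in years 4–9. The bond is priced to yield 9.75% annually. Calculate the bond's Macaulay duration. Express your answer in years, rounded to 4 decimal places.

8.4846 years

Periodic yield y = 0.0975. Discount each cash flow and weight by its year:
  t   CF        PV=CF/(1+0.0975)^t    t·PV
  1       125.00       113.8952       113.8952
  2       125.00       103.7770       207.5539
  3       125.00        94.5576       283.6728
  4        25.00        17.2315        68.9258
  5        25.00        15.7006        78.5032
  6        25.00        14.3058        85.8349
  7        25.00        13.0349        91.2444
  8        25.00        11.8769        95.0153
  9    10,025.00     4,339.5393    39,055.8533
  Σ                  4,723.9188    40,080.4989
Price P = Σ PV = 4,723.9188.
Macaulay duration = Σ(t·PV) / P = 40,080.4989 / 4,723.9188 = 8.48459 years.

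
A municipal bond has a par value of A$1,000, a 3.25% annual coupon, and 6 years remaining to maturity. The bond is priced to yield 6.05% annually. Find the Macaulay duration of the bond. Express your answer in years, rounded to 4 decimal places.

Periodic yield y = 0.0605. Discount each cash flow and weight by its year:
  t   CF        PV=CF/(1+0.0605)^t    t·PV
  1        32.50        30.6459        30.6459
  2        32.50        28.8976        57.7952
  3        32.50        27.2490        81.7471
  4        32.50        25.6945       102.7781
  5        32.50        24.2287       121.1435
  6     1,032.50       725.8151     4,354.8908
  Σ                    862.5309     4,749.0007
Price P = Σ PV = 862.5309.
Macaulay duration = Σ(t·PV) / P = 4,749.0007 / 862.5309 = 5.50589 years.

5.5059 years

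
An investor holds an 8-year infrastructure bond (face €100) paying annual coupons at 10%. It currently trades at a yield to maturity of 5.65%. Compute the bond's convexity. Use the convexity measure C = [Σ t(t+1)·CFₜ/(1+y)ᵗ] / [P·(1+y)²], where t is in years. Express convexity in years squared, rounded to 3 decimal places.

With y = 0.0565:
  t   CF        PV=CF/(1+0.0565)^t    t·PV        t(t+1)·PV
  1        10.00         9.4652         9.4652          18.9304
  2        10.00         8.9590        17.9181          53.7542
  3        10.00         8.4799        25.4397         101.7590
  4        10.00         8.0264        32.1057         160.5284
  5        10.00         7.5972        37.9859         227.9154
  6        10.00         7.1909        43.1454         302.0176
  7        10.00         6.8063        47.6444         381.1549
  8       110.00        70.8658       566.9264       5,102.3374
  Σ                    127.3908       780.6307       6,348.3974
P = 127.3908.
Convexity = Σ t(t+1)·PV / [P·(1+y)²] = 6,348.3974 / (127.3908 × 1.116192) = 44.64646.

44.646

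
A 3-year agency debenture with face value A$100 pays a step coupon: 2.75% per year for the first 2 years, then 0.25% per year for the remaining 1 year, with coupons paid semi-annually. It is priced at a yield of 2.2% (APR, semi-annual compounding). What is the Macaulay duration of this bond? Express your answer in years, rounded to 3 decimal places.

2.905 years

Periodic yield y = 0.011. Discount each cash flow and weight by its period:
  t   CF        PV=CF/(1+0.011)^t    t·PV
  1        1.375         1.3600         1.3600
  2        1.375         1.3452         2.6905
  3        1.375         1.3306         3.9918
  4        1.375         1.3161         5.2645
  5        0.125         0.1183         0.5917
  6      100.125        93.7639       562.5833
  Σ                     99.2342       576.4819
Price P = Σ PV = 99.2342.
Macaulay duration = Σ(t·PV) / P = 576.4819 / 99.2342 = 5.80930 half-year periods.
In years: 5.80930 / 2 = 2.90465 years.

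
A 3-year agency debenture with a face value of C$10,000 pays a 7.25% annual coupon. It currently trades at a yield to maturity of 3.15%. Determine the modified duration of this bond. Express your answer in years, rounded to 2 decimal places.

Periodic yield y = 0.0315. First find Macaulay duration:
  t   CF        PV=CF/(1+0.0315)^t    t·PV
  1       725.00       702.8599       702.8599
  2       725.00       681.3959     1,362.7919
  3    10,725.00     9,772.1383    29,316.4148
  Σ                 11,156.3941    31,382.0666
P = 11,156.3941; Macaulay duration = 31,382.0666 / 11,156.3941 = 2.81292 years.
Modified duration = D_Mac / (1 + y) = 2.81292 / 1.0315 = 2.72702 years.

2.73 years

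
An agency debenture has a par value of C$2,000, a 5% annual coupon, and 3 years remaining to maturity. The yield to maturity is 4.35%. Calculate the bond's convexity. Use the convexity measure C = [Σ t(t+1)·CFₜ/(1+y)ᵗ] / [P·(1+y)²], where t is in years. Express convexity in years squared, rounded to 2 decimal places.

10.34

With y = 0.0435:
  t   CF        PV=CF/(1+0.0435)^t    t·PV        t(t+1)·PV
  1       100.00        95.8313        95.8313         191.6627
  2       100.00        91.8365       183.6729         551.0187
  3     2,100.00     1,848.1701     5,544.5102      22,178.0409
  Σ                  2,035.8379     5,824.0145      22,920.7223
P = 2,035.8379.
Convexity = Σ t(t+1)·PV / [P·(1+y)²] = 22,920.7223 / (2,035.8379 × 1.088892) = 10.33952.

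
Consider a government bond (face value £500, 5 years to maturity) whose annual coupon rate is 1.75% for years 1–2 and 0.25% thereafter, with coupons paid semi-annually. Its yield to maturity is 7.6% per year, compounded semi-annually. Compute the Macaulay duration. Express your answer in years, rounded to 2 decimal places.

4.82 years

Periodic yield y = 0.038. Discount each cash flow and weight by its period:
  t   CF        PV=CF/(1+0.038)^t    t·PV
  1        4.375         4.2148         4.2148
  2        4.375         4.0605         8.1211
  3        4.375         3.9119        11.7357
  4        4.375         3.7687        15.0747
  5        0.625         0.5187         2.5934
  6        0.625         0.4997         2.9981
  7        0.625         0.4814         3.3697
  8        0.625         0.4638         3.7101
  9        0.625         0.4468         4.0211
  10     500.625       344.7776     3,447.7757
  Σ                    363.1438     3,503.6144
Price P = Σ PV = 363.1438.
Macaulay duration = Σ(t·PV) / P = 3,503.6144 / 363.1438 = 9.64801 half-year periods.
In years: 9.64801 / 2 = 4.82400 years.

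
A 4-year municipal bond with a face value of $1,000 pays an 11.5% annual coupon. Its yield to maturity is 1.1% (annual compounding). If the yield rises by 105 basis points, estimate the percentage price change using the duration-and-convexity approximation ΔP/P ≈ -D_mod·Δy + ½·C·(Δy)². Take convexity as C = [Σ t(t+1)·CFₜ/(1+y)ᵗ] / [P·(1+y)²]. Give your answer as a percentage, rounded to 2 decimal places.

With y = 0.011:
  t   CF        PV=CF/(1+0.011)^t    t·PV        t(t+1)·PV
  1       115.00       113.7488       113.7488         227.4975
  2       115.00       112.5111       225.0223         675.0668
  3       115.00       111.2870       333.8610       1,335.4438
  4     1,115.00     1,067.2600     4,269.0401      21,345.2006
  Σ                  1,404.8069     4,941.6721      23,583.2088
P = 1,404.8069; D_Mac = 3.51769 yrs; D_mod = 3.47941 yrs; C = 16.42419.
Duration effect: -3.47941 × (+0.0105) = -0.036534
Convexity effect: 0.5 × 16.42419 × (0.0105)² = +0.0009054
ΔP/P ≈ -0.036534 + 0.0009054 = -0.035628 = -3.5628%.

-3.56%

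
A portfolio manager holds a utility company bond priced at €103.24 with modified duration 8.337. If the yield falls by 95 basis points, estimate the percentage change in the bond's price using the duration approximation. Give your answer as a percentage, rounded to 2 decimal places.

+7.92%

Duration approximation: ΔP/P ≈ -D_mod · Δy = -8.337 × (-0.0095) = +0.0792015.
As a percentage: +7.92015%.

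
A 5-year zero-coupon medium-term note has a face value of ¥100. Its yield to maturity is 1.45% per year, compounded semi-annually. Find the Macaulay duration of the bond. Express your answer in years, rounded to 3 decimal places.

A zero-coupon bond has a single cash flow at maturity, so its Macaulay duration equals its maturity: 5 years.
(Equivalently: 10 semi-annual periods ÷ 2 = 5 years.)

5.000 years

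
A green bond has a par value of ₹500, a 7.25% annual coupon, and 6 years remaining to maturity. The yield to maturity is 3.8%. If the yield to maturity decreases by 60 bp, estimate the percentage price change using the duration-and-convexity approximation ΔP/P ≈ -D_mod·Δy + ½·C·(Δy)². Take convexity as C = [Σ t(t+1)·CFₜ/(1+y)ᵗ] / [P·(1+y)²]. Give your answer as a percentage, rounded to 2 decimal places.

With y = 0.038:
  t   CF        PV=CF/(1+0.038)^t    t·PV        t(t+1)·PV
  1        36.25        34.9229        34.9229          69.8459
  2        36.25        33.6444        67.2889         201.8666
  3        36.25        32.4128        97.2383         388.9531
  4        36.25        31.2262       124.9046         624.5232
  5        36.25        30.0830       150.4150         902.4902
  6       536.25       428.7293     2,572.3759      18,006.6314
  Σ                    591.0186     3,047.1457      20,194.3104
P = 591.0186; D_Mac = 5.15575 yrs; D_mod = 4.96701 yrs; C = 31.71270.
Duration effect: -4.96701 × (-0.006) = +0.029802
Convexity effect: 0.5 × 31.71270 × (-0.006)² = +0.0005708
ΔP/P ≈ +0.029802 + 0.0005708 = +0.030373 = +3.0373%.

+3.04%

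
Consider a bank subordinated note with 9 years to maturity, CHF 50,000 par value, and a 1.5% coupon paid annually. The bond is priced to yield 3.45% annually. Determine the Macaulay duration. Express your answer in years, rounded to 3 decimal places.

Periodic yield y = 0.0345. Discount each cash flow and weight by its year:
  t   CF        PV=CF/(1+0.0345)^t    t·PV
  1       750.00       724.9879       724.9879
  2       750.00       700.8100     1,401.6199
  3       750.00       677.4383     2,032.3150
  4       750.00       654.8462     2,619.3846
  5       750.00       633.0074     3,165.0370
  6       750.00       611.8970     3,671.3817
  7       750.00       591.4905     4,140.4337
  8       750.00       571.7647     4,574.1172
  9    50,750.00    37,399.1379   336,592.2413
  Σ                 42,565.3799   358,921.5186
Price P = Σ PV = 42,565.3799.
Macaulay duration = Σ(t·PV) / P = 358,921.5186 / 42,565.3799 = 8.43224 years.

8.432 years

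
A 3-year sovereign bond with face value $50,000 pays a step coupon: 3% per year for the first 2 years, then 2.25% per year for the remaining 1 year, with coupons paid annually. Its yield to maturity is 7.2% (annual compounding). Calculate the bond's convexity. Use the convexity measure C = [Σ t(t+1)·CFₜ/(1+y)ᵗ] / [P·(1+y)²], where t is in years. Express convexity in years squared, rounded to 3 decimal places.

With y = 0.072:
  t   CF        PV=CF/(1+0.072)^t    t·PV        t(t+1)·PV
  1     1,500.00     1,399.2537     1,399.2537       2,798.5075
  2     1,500.00     1,305.2740     2,610.5480       7,831.6440
  3    51,125.00    41,500.0830   124,500.2489     498,000.9956
  Σ                 44,204.6107   128,510.0506     508,631.1471
P = 44,204.6107.
Convexity = Σ t(t+1)·PV / [P·(1+y)²] = 508,631.1471 / (44,204.6107 × 1.149184) = 10.01258.

10.013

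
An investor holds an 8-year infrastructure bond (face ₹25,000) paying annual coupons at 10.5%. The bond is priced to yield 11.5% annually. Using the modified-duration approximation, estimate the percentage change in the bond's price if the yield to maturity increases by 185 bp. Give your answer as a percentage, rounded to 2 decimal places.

-9.50%

Periodic yield y = 0.115. Modified duration first:
  t   CF        PV=CF/(1+0.115)^t    t·PV
  1     2,625.00     2,354.2601     2,354.2601
  2     2,625.00     2,111.4440     4,222.8881
  3     2,625.00     1,893.6718     5,681.0153
  4     2,625.00     1,698.3603     6,793.4413
  5     2,625.00     1,523.1931     7,615.9656
  6     2,625.00     1,366.0925     8,196.5549
  7     2,625.00     1,225.1951     8,576.3654
  8    27,625.00    11,563.8739    92,510.9913
  Σ                 23,736.0908   135,951.4820
P = 23,736.0908; D_Mac = 5.72763 yrs; D_mod = 5.72763/(1+0.115) = 5.13689 yrs.
ΔP/P ≈ -D_mod · Δy = -5.13689 × (+0.0185) = -0.095032 = -9.5032%.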